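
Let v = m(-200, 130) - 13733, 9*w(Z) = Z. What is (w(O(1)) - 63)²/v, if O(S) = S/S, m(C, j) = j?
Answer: -320356/1101843 ≈ -0.29075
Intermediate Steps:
O(S) = 1
w(Z) = Z/9
v = -13603 (v = 130 - 13733 = -13603)
(w(O(1)) - 63)²/v = ((⅑)*1 - 63)²/(-13603) = (⅑ - 63)²*(-1/13603) = (-566/9)²*(-1/13603) = (320356/81)*(-1/13603) = -320356/1101843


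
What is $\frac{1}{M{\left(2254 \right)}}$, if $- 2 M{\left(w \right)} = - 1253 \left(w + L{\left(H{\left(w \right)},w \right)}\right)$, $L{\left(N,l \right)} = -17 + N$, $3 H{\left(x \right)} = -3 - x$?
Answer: $\frac{3}{2790431} \approx 1.0751 \cdot 10^{-6}$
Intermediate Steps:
$H{\left(x \right)} = -1 - \frac{x}{3}$ ($H{\left(x \right)} = \frac{-3 - x}{3} = -1 - \frac{x}{3}$)
$M{\left(w \right)} = -11277 + \frac{1253 w}{3}$ ($M{\left(w \right)} = - \frac{\left(-1253\right) \left(w - \left(18 + \frac{w}{3}\right)\right)}{2} = - \frac{\left(-1253\right) \left(-18 + \frac{2 w}{3}\right)}{2} = - \frac{22554 - \frac{2506 w}{3}}{2} = -11277 + \frac{1253 w}{3}$)
$\frac{1}{M{\left(2254 \right)}} = \frac{1}{-11277 + \frac{1253}{3} \cdot 2254} = \frac{1}{-11277 + \frac{2824262}{3}} = \frac{1}{\frac{2790431}{3}} = \frac{3}{2790431}$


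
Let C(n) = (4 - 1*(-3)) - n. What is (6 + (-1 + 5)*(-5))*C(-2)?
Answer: -126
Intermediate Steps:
C(n) = 7 - n (C(n) = (4 + 3) - n = 7 - n)
(6 + (-1 + 5)*(-5))*C(-2) = (6 + (-1 + 5)*(-5))*(7 - 1*(-2)) = (6 + 4*(-5))*(7 + 2) = (6 - 20)*9 = -14*9 = -126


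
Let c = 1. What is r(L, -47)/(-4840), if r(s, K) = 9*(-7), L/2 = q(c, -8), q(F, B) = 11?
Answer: 63/4840 ≈ 0.013017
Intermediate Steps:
L = 22 (L = 2*11 = 22)
r(s, K) = -63
r(L, -47)/(-4840) = -63/(-4840) = -63*(-1/4840) = 63/4840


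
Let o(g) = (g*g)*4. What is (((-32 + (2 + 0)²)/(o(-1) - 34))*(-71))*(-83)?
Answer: 82502/15 ≈ 5500.1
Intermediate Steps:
o(g) = 4*g² (o(g) = g²*4 = 4*g²)
(((-32 + (2 + 0)²)/(o(-1) - 34))*(-71))*(-83) = (((-32 + (2 + 0)²)/(4*(-1)² - 34))*(-71))*(-83) = (((-32 + 2²)/(4*1 - 34))*(-71))*(-83) = (((-32 + 4)/(4 - 34))*(-71))*(-83) = (-28/(-30)*(-71))*(-83) = (-28*(-1/30)*(-71))*(-83) = ((14/15)*(-71))*(-83) = -994/15*(-83) = 82502/15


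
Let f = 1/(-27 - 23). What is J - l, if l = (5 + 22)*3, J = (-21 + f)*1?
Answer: -5101/50 ≈ -102.02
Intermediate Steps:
f = -1/50 (f = 1/(-50) = -1/50 ≈ -0.020000)
J = -1051/50 (J = (-21 - 1/50)*1 = -1051/50*1 = -1051/50 ≈ -21.020)
l = 81 (l = 27*3 = 81)
J - l = -1051/50 - 1*81 = -1051/50 - 81 = -5101/50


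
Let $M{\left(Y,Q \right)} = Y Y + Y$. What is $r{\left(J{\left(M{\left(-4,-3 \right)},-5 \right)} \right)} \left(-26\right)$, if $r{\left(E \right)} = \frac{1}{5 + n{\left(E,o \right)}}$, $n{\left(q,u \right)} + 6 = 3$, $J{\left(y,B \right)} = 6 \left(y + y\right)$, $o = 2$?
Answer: $-13$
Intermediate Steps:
$M{\left(Y,Q \right)} = Y + Y^{2}$ ($M{\left(Y,Q \right)} = Y^{2} + Y = Y + Y^{2}$)
$J{\left(y,B \right)} = 12 y$ ($J{\left(y,B \right)} = 6 \cdot 2 y = 12 y$)
$n{\left(q,u \right)} = -3$ ($n{\left(q,u \right)} = -6 + 3 = -3$)
$r{\left(E \right)} = \frac{1}{2}$ ($r{\left(E \right)} = \frac{1}{5 - 3} = \frac{1}{2}$)
$r{\left(J{\left(M{\left(-4,-3 \right)},-5 \right)} \right)} \left(-26\right) = \frac{1}{2} \left(-26\right) = -13$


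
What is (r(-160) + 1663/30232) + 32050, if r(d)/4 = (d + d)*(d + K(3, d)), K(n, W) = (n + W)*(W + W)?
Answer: -1936974819537/30232 ≈ -6.4070e+7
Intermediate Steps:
K(n, W) = 2*W*(W + n) (K(n, W) = (W + n)*(2*W) = 2*W*(W + n))
r(d) = 8*d*(d + 2*d*(3 + d)) (r(d) = 4*((d + d)*(d + 2*d*(d + 3))) = 4*((2*d)*(d + 2*d*(3 + d))) = 4*(2*d*(d + 2*d*(3 + d))) = 8*d*(d + 2*d*(3 + d)))
(r(-160) + 1663/30232) + 32050 = ((-160)**2*(56 + 16*(-160)) + 1663/30232) + 32050 = (25600*(56 - 2560) + 1663*(1/30232)) + 32050 = (25600*(-2504) + 1663/30232) + 32050 = (-64102400 + 1663/30232) + 32050 = -1937943755137/30232 + 32050 = -1936974819537/30232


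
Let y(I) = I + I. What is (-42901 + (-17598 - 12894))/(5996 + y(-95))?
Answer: -73393/5806 ≈ -12.641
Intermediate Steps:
y(I) = 2*I
(-42901 + (-17598 - 12894))/(5996 + y(-95)) = (-42901 + (-17598 - 12894))/(5996 + 2*(-95)) = (-42901 - 30492)/(5996 - 190) = -73393/5806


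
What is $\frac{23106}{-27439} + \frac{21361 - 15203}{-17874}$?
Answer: $- \frac{290983003}{245222343} \approx -1.1866$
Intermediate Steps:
$\frac{23106}{-27439} + \frac{21361 - 15203}{-17874} = 23106 \left(- \frac{1}{27439}\right) + 6158 \left(- \frac{1}{17874}\right) = - \frac{23106}{27439} - \frac{3079}{8937} = - \frac{290983003}{245222343}$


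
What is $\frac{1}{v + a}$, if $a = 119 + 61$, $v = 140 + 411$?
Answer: $\frac{1}{731} \approx 0.001368$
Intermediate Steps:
$v = 551$
$a = 180$
$\frac{1}{v + a} = \frac{1}{551 + 180} = \frac{1}{731}$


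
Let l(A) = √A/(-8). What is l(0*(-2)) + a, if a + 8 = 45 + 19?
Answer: 56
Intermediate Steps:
a = 56 (a = -8 + (45 + 19) = -8 + 64 = 56)
l(A) = -√A/8
l(0*(-2)) + a = -√(0*(-2))/8 + 56 = -√0/8 + 56 = -⅛*0 + 56 = 0 + 56 = 56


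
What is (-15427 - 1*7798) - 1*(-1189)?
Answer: -22036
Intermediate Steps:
(-15427 - 1*7798) - 1*(-1189) = (-15427 - 7798) + 1189 = -23225 + 1189 = -22036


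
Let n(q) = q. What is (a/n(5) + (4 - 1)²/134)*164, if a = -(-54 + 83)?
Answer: -314962/335 ≈ -940.19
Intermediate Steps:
a = -29 (a = -1*29 = -29)
(a/n(5) + (4 - 1)²/134)*164 = (-29/5 + (4 - 1)²/134)*164 = (-29*⅕ + 3²*(1/134))*164 = (-29/5 + 9*(1/134))*164 = (-29/5 + 9/134)*164 = -3841/670*164 = -314962/335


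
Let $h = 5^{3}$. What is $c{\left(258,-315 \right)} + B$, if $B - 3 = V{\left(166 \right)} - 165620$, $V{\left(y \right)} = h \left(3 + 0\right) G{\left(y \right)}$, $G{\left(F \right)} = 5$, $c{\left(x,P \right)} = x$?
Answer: $-163484$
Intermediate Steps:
$h = 125$
$V{\left(y \right)} = 1875$ ($V{\left(y \right)} = 125 \left(3 + 0\right) 5 = 125 \cdot 3 \cdot 5 = 125 \cdot 15 = 1875$)
$B = -163742$ ($B = 3 + \left(1875 - 165620\right) = 3 - 163745 = -163742$)
$c{\left(258,-315 \right)} + B = 258 - 163742 = -163484$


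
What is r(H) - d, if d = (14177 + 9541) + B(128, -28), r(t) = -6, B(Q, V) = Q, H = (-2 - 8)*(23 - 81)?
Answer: -23852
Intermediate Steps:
H = 580 (H = -10*(-58) = 580)
d = 23846 (d = (14177 + 9541) + 128 = 23718 + 128 = 23846)
r(H) - d = -6 - 1*23846 = -6 - 23846 = -23852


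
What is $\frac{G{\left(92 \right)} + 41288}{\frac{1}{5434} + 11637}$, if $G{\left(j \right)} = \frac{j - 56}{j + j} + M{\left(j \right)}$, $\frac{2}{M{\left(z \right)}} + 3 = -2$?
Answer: $\frac{3685879483}{1038868255} \approx 3.548$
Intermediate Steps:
$M{\left(z \right)} = - \frac{2}{5}$ ($M{\left(z \right)} = \frac{2}{-3 - 2} = \frac{2}{-5} = 2 \left(- \frac{1}{5}\right) = - \frac{2}{5}$)
$G{\left(j \right)} = - \frac{2}{5} + \frac{-56 + j}{2 j}$ ($G{\left(j \right)} = \frac{j - 56}{j + j} - \frac{2}{5} = \frac{-56 + j}{2 j} - \frac{2}{5} = - \frac{2}{5} + \frac{-56 + j}{2 j}$)
$\frac{G{\left(92 \right)} + 41288}{\frac{1}{5434} + 11637} = \frac{\frac{-280 + 92}{10 \cdot 92} + 41288}{\frac{1}{5434} + 11637} = \frac{\frac{1}{10} \cdot \frac{1}{92} \left(-188\right) + 41288}{\frac{1}{5434} + 11637} = \frac{- \frac{47}{230} + 41288}{\frac{63235459}{5434}} = \frac{9496193}{230} \cdot \frac{5434}{63235459} = \frac{3685879483}{1038868255}$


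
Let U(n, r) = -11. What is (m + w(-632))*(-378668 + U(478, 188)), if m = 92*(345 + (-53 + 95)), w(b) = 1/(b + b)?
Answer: -17041863335945/1264 ≈ -1.3482e+10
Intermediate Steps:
w(b) = 1/(2*b)
m = 35604 (m = 92*(345 + 42) = 92*387 = 35604)
(m + w(-632))*(-378668 + U(478, 188)) = (35604 + (½)/(-632))*(-378668 - 11) = (35604 + (½)*(-1/632))*(-378679) = (35604 - 1/1264)*(-378679) = (45003455/1264)*(-378679) = -17041863335945/1264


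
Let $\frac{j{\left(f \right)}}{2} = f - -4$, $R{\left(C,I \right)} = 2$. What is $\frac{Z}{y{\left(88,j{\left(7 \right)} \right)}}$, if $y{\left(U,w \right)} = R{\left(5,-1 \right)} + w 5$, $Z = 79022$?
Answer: $\frac{39511}{56} \approx 705.55$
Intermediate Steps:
$j{\left(f \right)} = 8 + 2 f$ ($j{\left(f \right)} = 2 \left(f - -4\right) = 2 \left(f + 4\right) = 2 \left(4 + f\right) = 8 + 2 f$)
$y{\left(U,w \right)} = 2 + 5 w$ ($y{\left(U,w \right)} = 2 + w 5 = 2 + 5 w$)
$\frac{Z}{y{\left(88,j{\left(7 \right)} \right)}} = \frac{79022}{2 + 5 \left(8 + 2 \cdot 7\right)} = \frac{79022}{2 + 5 \left(8 + 14\right)} = \frac{79022}{2 + 5 \cdot 22} = \frac{79022}{2 + 110} = \frac{79022}{112} = 79022 \cdot \frac{1}{112} = \frac{39511}{56}$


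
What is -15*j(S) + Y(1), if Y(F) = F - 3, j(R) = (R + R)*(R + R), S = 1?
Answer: -62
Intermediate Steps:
j(R) = 4*R² (j(R) = (2*R)*(2*R) = 4*R²)
Y(F) = -3 + F
-15*j(S) + Y(1) = -60*1² + (-3 + 1) = -60 - 2 = -62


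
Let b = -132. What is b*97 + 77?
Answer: -12727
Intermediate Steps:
b*97 + 77 = -132*97 + 77 = -12804 + 77 = -12727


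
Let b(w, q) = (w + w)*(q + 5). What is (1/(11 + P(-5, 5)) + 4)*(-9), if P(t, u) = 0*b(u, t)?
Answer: -405/11 ≈ -36.818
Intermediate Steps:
b(w, q) = 2*w*(5 + q) (b(w, q) = (2*w)*(5 + q) = 2*w*(5 + q))
P(t, u) = 0 (P(t, u) = 0*(2*u*(5 + t)) = 0)
(1/(11 + P(-5, 5)) + 4)*(-9) = (1/(11 + 0) + 4)*(-9) = (1/11 + 4)*(-9) = (45/11)*(-9) = -405/11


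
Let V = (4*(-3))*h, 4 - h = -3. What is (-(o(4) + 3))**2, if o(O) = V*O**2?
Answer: 1798281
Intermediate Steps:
h = 7 (h = 4 - 1*(-3) = 4 + 3 = 7)
V = -84 (V = (4*(-3))*7 = -12*7 = -84)
o(O) = -84*O**2
(-(o(4) + 3))**2 = (-(-84*4**2 + 3))**2 = (-(-84*16 + 3))**2 = (-(-1344 + 3))**2 = (-1*(-1341))**2 = 1341**2 = 1798281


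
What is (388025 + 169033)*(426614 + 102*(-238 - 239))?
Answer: 210545641680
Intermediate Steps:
(388025 + 169033)*(426614 + 102*(-238 - 239)) = 557058*(426614 + 102*(-477)) = 557058*(426614 - 48654) = 557058*377960 = 210545641680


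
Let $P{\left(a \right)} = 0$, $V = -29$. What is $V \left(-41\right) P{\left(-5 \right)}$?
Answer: $0$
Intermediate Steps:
$V \left(-41\right) P{\left(-5 \right)} = \left(-29\right) \left(-41\right) 0 = 1189 \cdot 0 = 0$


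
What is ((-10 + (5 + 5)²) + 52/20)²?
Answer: 214369/25 ≈ 8574.8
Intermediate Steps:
((-10 + (5 + 5)²) + 52/20)² = ((-10 + 10²) + 52*(1/20))² = ((-10 + 100) + 13/5)² = (90 + 13/5)² = (463/5)² = 214369/25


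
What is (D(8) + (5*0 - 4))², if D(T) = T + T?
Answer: 144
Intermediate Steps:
D(T) = 2*T
(D(8) + (5*0 - 4))² = (2*8 + (5*0 - 4))² = (16 + (0 - 4))² = (16 - 4)² = 12² = 144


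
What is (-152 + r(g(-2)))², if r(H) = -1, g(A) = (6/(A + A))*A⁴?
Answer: 23409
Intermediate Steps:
g(A) = 3*A³ (g(A) = (6/((2*A)))*A⁴ = (6*(1/(2*A)))*A⁴ = (3/A)*A⁴ = 3*A³)
(-152 + r(g(-2)))² = (-152 - 1)² = (-153)² = 23409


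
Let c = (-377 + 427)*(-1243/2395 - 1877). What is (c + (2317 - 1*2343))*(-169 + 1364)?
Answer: -53749945630/479 ≈ -1.1221e+8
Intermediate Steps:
c = -44966580/479 (c = 50*(-1243*1/2395 - 1877) = 50*(-1243/2395 - 1877) = 50*(-4496658/2395) = -44966580/479 ≈ -93876.)
(c + (2317 - 1*2343))*(-169 + 1364) = (-44966580/479 + (2317 - 1*2343))*(-169 + 1364) = (-44966580/479 + (2317 - 2343))*1195 = (-44966580/479 - 26)*1195 = -44979034/479*1195 = -53749945630/479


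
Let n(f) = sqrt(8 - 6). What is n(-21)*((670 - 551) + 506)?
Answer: 625*sqrt(2) ≈ 883.88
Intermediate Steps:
n(f) = sqrt(2)
n(-21)*((670 - 551) + 506) = sqrt(2)*((670 - 551) + 506) = sqrt(2)*(119 + 506) = sqrt(2)*625 = 625*sqrt(2)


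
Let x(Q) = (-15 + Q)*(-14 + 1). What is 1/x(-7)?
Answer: 1/286 ≈ 0.0034965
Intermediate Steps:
x(Q) = 195 - 13*Q (x(Q) = (-15 + Q)*(-13) = 195 - 13*Q)
1/x(-7) = 1/(195 - 13*(-7)) = 1/(195 + 91) = 1/286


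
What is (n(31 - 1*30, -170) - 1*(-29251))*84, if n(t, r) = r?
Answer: 2442804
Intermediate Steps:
(n(31 - 1*30, -170) - 1*(-29251))*84 = (-170 - 1*(-29251))*84 = (-170 + 29251)*84 = 29081*84 = 2442804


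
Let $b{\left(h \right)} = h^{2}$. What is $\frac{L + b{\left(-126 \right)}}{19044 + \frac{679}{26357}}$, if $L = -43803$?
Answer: $- \frac{736071939}{501943387} \approx -1.4664$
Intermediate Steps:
$\frac{L + b{\left(-126 \right)}}{19044 + \frac{679}{26357}} = \frac{-43803 + \left(-126\right)^{2}}{19044 + \frac{679}{26357}} = \frac{-43803 + 15876}{19044 + 679 \cdot \frac{1}{26357}} = - \frac{27927}{19044 + \frac{679}{26357}} = - \frac{27927}{\frac{501943387}{26357}} = \left(-27927\right) \frac{26357}{501943387} = - \frac{736071939}{501943387}$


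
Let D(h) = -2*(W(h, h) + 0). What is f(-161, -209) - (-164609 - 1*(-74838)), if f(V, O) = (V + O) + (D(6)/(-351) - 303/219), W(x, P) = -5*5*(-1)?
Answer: 2290690022/25623 ≈ 89400.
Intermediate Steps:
W(x, P) = 25 (W(x, P) = -25*(-1) = 25)
D(h) = -50 (D(h) = -2*(25 + 0) = -2*25 = -50)
f(V, O) = -31801/25623 + O + V (f(V, O) = (V + O) + (-50/(-351) - 303/219) = (O + V) + (-50*(-1/351) - 303*1/219) = (O + V) + (50/351 - 101/73) = (O + V) - 31801/25623 = -31801/25623 + O + V)
f(-161, -209) - (-164609 - 1*(-74838)) = (-31801/25623 - 209 - 161) - (-164609 - 1*(-74838)) = -9512311/25623 - (-164609 + 74838) = -9512311/25623 - 1*(-89771) = -9512311/25623 + 89771 = 2290690022/25623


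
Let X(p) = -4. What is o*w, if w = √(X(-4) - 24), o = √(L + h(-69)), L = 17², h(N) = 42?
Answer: 2*I*√2317 ≈ 96.271*I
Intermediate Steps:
L = 289
o = √331 (o = √(289 + 42) = √331 ≈ 18.193)
w = 2*I*√7 (w = √(-4 - 24) = √(-28) = 2*I*√7 ≈ 5.2915*I)
o*w = √331*(2*I*√7) = 2*I*√2317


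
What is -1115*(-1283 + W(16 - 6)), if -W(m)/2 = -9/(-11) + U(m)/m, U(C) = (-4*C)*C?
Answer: 14774865/11 ≈ 1.3432e+6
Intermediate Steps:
U(C) = -4*C**2
W(m) = -18/11 + 8*m (W(m) = -2*(-9/(-11) + (-4*m**2)/m) = -2*(-9*(-1/11) - 4*m) = -2*(9/11 - 4*m) = -18/11 + 8*m)
-1115*(-1283 + W(16 - 6)) = -1115*(-1283 + (-18/11 + 8*(16 - 6))) = -1115*(-1283 + (-18/11 + 8*10)) = -1115*(-1283 + (-18/11 + 80)) = -1115*(-1283 + 862/11) = -1115*(-13251/11) = 14774865/11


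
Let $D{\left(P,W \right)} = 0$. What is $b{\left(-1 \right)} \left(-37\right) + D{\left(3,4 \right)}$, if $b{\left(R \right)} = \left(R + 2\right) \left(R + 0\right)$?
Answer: $37$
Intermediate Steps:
$b{\left(R \right)} = R \left(2 + R\right)$ ($b{\left(R \right)} = \left(2 + R\right) R = R \left(2 + R\right)$)
$b{\left(-1 \right)} \left(-37\right) + D{\left(3,4 \right)} = - (2 - 1) \left(-37\right) + 0 = \left(-1\right) 1 \left(-37\right) + 0 = \left(-1\right) \left(-37\right) + 0 = 37 + 0 = 37$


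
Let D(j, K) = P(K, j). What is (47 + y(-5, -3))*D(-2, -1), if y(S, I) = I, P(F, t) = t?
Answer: -88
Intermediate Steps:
D(j, K) = j
(47 + y(-5, -3))*D(-2, -1) = (47 - 3)*(-2) = 44*(-2) = -88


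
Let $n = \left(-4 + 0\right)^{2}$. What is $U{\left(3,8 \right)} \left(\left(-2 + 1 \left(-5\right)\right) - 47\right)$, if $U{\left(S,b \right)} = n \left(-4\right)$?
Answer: $3456$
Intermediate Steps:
$n = 16$ ($n = \left(-4\right)^{2} = 16$)
$U{\left(S,b \right)} = -64$ ($U{\left(S,b \right)} = 16 \left(-4\right) = -64$)
$U{\left(3,8 \right)} \left(\left(-2 + 1 \left(-5\right)\right) - 47\right) = - 64 \left(\left(-2 + 1 \left(-5\right)\right) - 47\right) = - 64 \left(\left(-2 - 5\right) - 47\right) = - 64 \left(-7 - 47\right) = \left(-64\right) \left(-54\right) = 3456$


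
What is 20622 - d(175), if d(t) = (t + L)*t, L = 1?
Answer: -10178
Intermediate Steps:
d(t) = t*(1 + t) (d(t) = (t + 1)*t = (1 + t)*t = t*(1 + t))
20622 - d(175) = 20622 - 175*(1 + 175) = 20622 - 175*176 = 20622 - 1*30800 = 20622 - 30800 = -10178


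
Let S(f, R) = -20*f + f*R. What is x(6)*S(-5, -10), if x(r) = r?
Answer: 900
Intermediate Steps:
S(f, R) = -20*f + R*f
x(6)*S(-5, -10) = 6*(-5*(-20 - 10)) = 6*(-5*(-30)) = 6*150 = 900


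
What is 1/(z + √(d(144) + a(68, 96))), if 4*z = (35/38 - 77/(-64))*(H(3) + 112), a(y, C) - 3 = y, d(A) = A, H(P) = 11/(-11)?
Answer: 1394572032/77117767729 - 23658496*√215/77117767729 ≈ 0.013585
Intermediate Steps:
H(P) = -1 (H(P) = 11*(-1/11) = -1)
a(y, C) = 3 + y
z = 286713/4864 (z = ((35/38 - 77/(-64))*(-1 + 112))/4 = ((35*(1/38) - 77*(-1/64))*111)/4 = ((35/38 + 77/64)*111)/4 = ((2583/1216)*111)/4 = (¼)*(286713/1216) = 286713/4864 ≈ 58.946)
1/(z + √(d(144) + a(68, 96))) = 1/(286713/4864 + √(144 + (3 + 68))) = 1/(286713/4864 + √(144 + 71)) = 1/(286713/4864 + √215)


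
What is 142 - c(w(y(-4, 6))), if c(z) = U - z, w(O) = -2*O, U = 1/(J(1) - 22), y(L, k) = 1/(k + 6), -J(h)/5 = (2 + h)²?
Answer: 57023/402 ≈ 141.85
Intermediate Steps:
J(h) = -5*(2 + h)²
y(L, k) = 1/(6 + k)
U = -1/67 (U = 1/(-5*(2 + 1)² - 22) = 1/(-5*3² - 22) = 1/(-5*9 - 22) = 1/(-45 - 22) = 1/(-67) = -1/67 ≈ -0.014925)
c(z) = -1/67 - z
142 - c(w(y(-4, 6))) = 142 - (-1/67 - (-2)/(6 + 6)) = 142 - (-1/67 - (-2)/12) = 142 - (-1/67 - 1*(-⅙)) = 142 - (-1/67 + ⅙) = 142 - 1*61/402 = 142 - 61/402 = 57023/402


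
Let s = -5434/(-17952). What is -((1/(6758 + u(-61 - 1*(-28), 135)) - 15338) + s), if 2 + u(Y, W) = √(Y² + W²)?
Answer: 31722929333647/2068298064 + √2146/15208074 ≈ 15338.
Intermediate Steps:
u(Y, W) = -2 + √(W² + Y²) (u(Y, W) = -2 + √(Y² + W²) = -2 + √(W² + Y²))
s = 247/816 (s = -5434*(-1/17952) = 247/816 ≈ 0.30270)
-((1/(6758 + u(-61 - 1*(-28), 135)) - 15338) + s) = -((1/(6758 + (-2 + √(135² + (-61 - 1*(-28))²))) - 15338) + 247/816) = -((1/(6758 + (-2 + √(18225 + (-61 + 28)²))) - 15338) + 247/816) = -((1/(6758 + (-2 + √(18225 + (-33)²))) - 15338) + 247/816) = -((1/(6758 + (-2 + √(18225 + 1089))) - 15338) + 247/816) = -((1/(6758 + (-2 + √19314)) - 15338) + 247/816) = -((1/(6758 + (-2 + 3*√2146)) - 15338) + 247/816) = -((1/(6756 + 3*√2146) - 15338) + 247/816) = -((-15338 + 1/(6756 + 3*√2146)) + 247/816) = -(-12515561/816 + 1/(6756 + 3*√2146)) = 12515561/816 - 1/(6756 + 3*√2146)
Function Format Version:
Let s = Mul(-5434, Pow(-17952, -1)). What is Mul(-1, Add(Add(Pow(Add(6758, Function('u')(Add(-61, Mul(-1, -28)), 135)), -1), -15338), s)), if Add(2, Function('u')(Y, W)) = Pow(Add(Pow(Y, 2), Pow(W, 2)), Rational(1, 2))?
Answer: Add(Rational(31722929333647, 2068298064), Mul(Rational(1, 15208074), Pow(2146, Rational(1, 2)))) ≈ 15338.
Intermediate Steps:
Function('u')(Y, W) = Add(-2, Pow(Add(Pow(W, 2), Pow(Y, 2)), Rational(1, 2))) (Function('u')(Y, W) = Add(-2, Pow(Add(Pow(Y, 2), Pow(W, 2)), Rational(1, 2))) = Add(-2, Pow(Add(Pow(W, 2), Pow(Y, 2)), Rational(1, 2))))
s = Rational(247, 816) (s = Mul(-5434, Rational(-1, 17952)) = Rational(247, 816) ≈ 0.30270)
Mul(-1, Add(Add(Pow(Add(6758, Function('u')(Add(-61, Mul(-1, -28)), 135)), -1), -15338), s)) = Mul(-1, Add(Add(Pow(Add(6758, Add(-2, Pow(Add(Pow(135, 2), Pow(Add(-61, Mul(-1, -28)), 2)), Rational(1, 2)))), -1), -15338), Rational(247, 816))) = Mul(-1, Add(Add(Pow(Add(6758, Add(-2, Pow(Add(18225, Pow(Add(-61, 28), 2)), Rational(1, 2)))), -1), -15338), Rational(247, 816))) = Mul(-1, Add(Add(Pow(Add(6758, Add(-2, Pow(Add(18225, Pow(-33, 2)), Rational(1, 2)))), -1), -15338), Rational(247, 816))) = Mul(-1, Add(Add(Pow(Add(6758, Add(-2, Pow(Add(18225, 1089), Rational(1, 2)))), -1), -15338), Rational(247, 816))) = Mul(-1, Add(Add(Pow(Add(6758, Add(-2, Pow(19314, Rational(1, 2)))), -1), -15338), Rational(247, 816))) = Mul(-1, Add(Add(Pow(Add(6758, Add(-2, Mul(3, Pow(2146, Rational(1, 2))))), -1), -15338), Rational(247, 816))) = Mul(-1, Add(Add(Pow(Add(6756, Mul(3, Pow(2146, Rational(1, 2)))), -1), -15338), Rational(247, 816))) = Mul(-1, Add(Add(-15338, Pow(Add(6756, Mul(3, Pow(2146, Rational(1, 2)))), -1)), Rational(247, 816))) = Mul(-1, Add(Rational(-12515561, 816), Pow(Add(6756, Mul(3, Pow(2146, Rational(1, 2)))), -1))) = Add(Rational(12515561, 816), Mul(-1, Pow(Add(6756, Mul(3, Pow(2146, Rational(1, 2)))), -1)))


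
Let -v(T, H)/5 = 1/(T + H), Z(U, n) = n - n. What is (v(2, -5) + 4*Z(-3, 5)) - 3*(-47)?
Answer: 428/3 ≈ 142.67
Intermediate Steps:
Z(U, n) = 0
v(T, H) = -5/(H + T) (v(T, H) = -5/(T + H) = -5/(H + T))
(v(2, -5) + 4*Z(-3, 5)) - 3*(-47) = (-5/(-5 + 2) + 4*0) - 3*(-47) = (-5/(-3) + 0) + 141 = (-5*(-⅓) + 0) + 141 = (5/3 + 0) + 141 = 5/3 + 141 = 428/3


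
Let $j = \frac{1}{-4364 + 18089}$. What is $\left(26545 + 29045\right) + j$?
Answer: $\frac{762972751}{13725} \approx 55590.0$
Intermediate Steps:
$j = \frac{1}{13725} \approx 7.286 \cdot 10^{-5}$
$\left(26545 + 29045\right) + j = \left(26545 + 29045\right) + \frac{1}{13725} = 55590 + \frac{1}{13725} = \frac{762972751}{13725}$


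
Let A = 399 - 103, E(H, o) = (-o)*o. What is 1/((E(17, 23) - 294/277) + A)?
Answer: -277/64835 ≈ -0.0042724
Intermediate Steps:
E(H, o) = -o²
A = 296
1/((E(17, 23) - 294/277) + A) = 1/((-1*23² - 294/277) + 296) = 1/((-1*529 - 294*1/277) + 296) = 1/((-529 - 294/277) + 296) = 1/(-146827/277 + 296) = 1/(-64835/277) = -277/64835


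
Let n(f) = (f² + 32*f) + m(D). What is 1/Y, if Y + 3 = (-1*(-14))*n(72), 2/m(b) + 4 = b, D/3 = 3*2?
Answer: 1/104831 ≈ 9.5392e-6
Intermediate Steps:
D = 18 (D = 3*(3*2) = 3*6 = 18)
m(b) = 2/(-4 + b)
n(f) = ⅐ + f² + 32*f (n(f) = (f² + 32*f) + 2/(-4 + 18) = (f² + 32*f) + 2/14 = (f² + 32*f) + 2*(1/14) = (f² + 32*f) + ⅐ = ⅐ + f² + 32*f)
Y = 104831 (Y = -3 + (-1*(-14))*(⅐ + 72² + 32*72) = -3 + 14*(⅐ + 5184 + 2304) = -3 + 14*(52417/7) = -3 + 104834 = 104831)
1/Y = 1/104831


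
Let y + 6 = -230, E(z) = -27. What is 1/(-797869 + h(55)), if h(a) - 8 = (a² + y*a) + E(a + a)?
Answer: -1/807843 ≈ -1.2379e-6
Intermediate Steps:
y = -236 (y = -6 - 230 = -236)
h(a) = -19 + a² - 236*a (h(a) = 8 + ((a² - 236*a) - 27) = 8 + (-27 + a² - 236*a) = -19 + a² - 236*a)
1/(-797869 + h(55)) = 1/(-797869 + (-19 + 55² - 236*55)) = 1/(-797869 + (-19 + 3025 - 12980)) = 1/(-797869 - 9974) = 1/(-807843) = -1/807843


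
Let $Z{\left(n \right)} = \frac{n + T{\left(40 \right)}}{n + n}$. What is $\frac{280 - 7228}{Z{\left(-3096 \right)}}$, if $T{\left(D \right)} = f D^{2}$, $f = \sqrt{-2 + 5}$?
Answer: $- \frac{693730008}{9923} - \frac{358516800 \sqrt{3}}{9923} \approx -1.3249 \cdot 10^{5}$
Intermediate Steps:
$f = \sqrt{3} \approx 1.732$
$T{\left(D \right)} = \sqrt{3} D^{2}$
$Z{\left(n \right)} = \frac{n + 1600 \sqrt{3}}{2 n}$ ($Z{\left(n \right)} = \frac{n + \sqrt{3} \cdot 40^{2}}{n + n} = \frac{n + \sqrt{3} \cdot 1600}{2 n} = \left(n + 1600 \sqrt{3}\right) \frac{1}{2 n} = \frac{n + 1600 \sqrt{3}}{2 n}$)
$\frac{280 - 7228}{Z{\left(-3096 \right)}} = \frac{280 - 7228}{\frac{1}{2} \frac{1}{-3096} \left(-3096 + 1600 \sqrt{3}\right)} = \frac{280 - 7228}{\frac{1}{2} \left(- \frac{1}{3096}\right) \left(-3096 + 1600 \sqrt{3}\right)} = - \frac{6948}{\frac{1}{2} - \frac{100 \sqrt{3}}{387}}$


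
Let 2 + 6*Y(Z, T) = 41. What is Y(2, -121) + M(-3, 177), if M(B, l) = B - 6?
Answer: -5/2 ≈ -2.5000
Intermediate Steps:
Y(Z, T) = 13/2 (Y(Z, T) = -⅓ + (⅙)*41 = -⅓ + 41/6 = 13/2)
M(B, l) = -6 + B
Y(2, -121) + M(-3, 177) = 13/2 + (-6 - 3) = 13/2 - 9 = -5/2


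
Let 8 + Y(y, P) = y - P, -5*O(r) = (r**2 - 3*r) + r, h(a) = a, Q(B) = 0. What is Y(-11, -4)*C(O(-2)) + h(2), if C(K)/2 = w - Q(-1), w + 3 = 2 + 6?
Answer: -148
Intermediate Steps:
w = 5 (w = -3 + (2 + 6) = -3 + 8 = 5)
O(r) = -r**2/5 + 2*r/5 (O(r) = -((r**2 - 3*r) + r)/5 = -(r**2 - 2*r)/5 = -r**2/5 + 2*r/5)
C(K) = 10 (C(K) = 2*(5 - 1*0) = 2*(5 + 0) = 2*5 = 10)
Y(y, P) = -8 + y - P (Y(y, P) = -8 + (y - P) = -8 + y - P)
Y(-11, -4)*C(O(-2)) + h(2) = (-8 - 11 - 1*(-4))*10 + 2 = (-8 - 11 + 4)*10 + 2 = -15*10 + 2 = -150 + 2 = -148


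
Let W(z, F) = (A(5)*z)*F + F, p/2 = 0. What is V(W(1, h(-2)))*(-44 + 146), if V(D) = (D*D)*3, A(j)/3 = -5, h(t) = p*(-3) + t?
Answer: 239904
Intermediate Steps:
p = 0 (p = 2*0 = 0)
h(t) = t (h(t) = 0*(-3) + t = 0 + t = t)
A(j) = -15 (A(j) = 3*(-5) = -15)
W(z, F) = F - 15*F*z (W(z, F) = (-15*z)*F + F = -15*F*z + F = F - 15*F*z)
V(D) = 3*D**2 (V(D) = D**2*3 = 3*D**2)
V(W(1, h(-2)))*(-44 + 146) = (3*(-2*(1 - 15*1))**2)*(-44 + 146) = (3*(-2*(1 - 15))**2)*102 = (3*(-2*(-14))**2)*102 = (3*28**2)*102 = (3*784)*102 = 2352*102 = 239904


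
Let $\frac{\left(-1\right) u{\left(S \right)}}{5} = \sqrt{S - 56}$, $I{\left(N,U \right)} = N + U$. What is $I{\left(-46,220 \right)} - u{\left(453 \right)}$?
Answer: $174 + 5 \sqrt{397} \approx 273.62$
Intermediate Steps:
$u{\left(S \right)} = - 5 \sqrt{-56 + S}$ ($u{\left(S \right)} = - 5 \sqrt{S - 56} = - 5 \sqrt{-56 + S}$)
$I{\left(-46,220 \right)} - u{\left(453 \right)} = \left(-46 + 220\right) - - 5 \sqrt{-56 + 453} = 174 - - 5 \sqrt{397} = 174 + 5 \sqrt{397}$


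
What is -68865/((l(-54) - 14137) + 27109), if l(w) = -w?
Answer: -22955/4342 ≈ -5.2867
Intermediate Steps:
-68865/((l(-54) - 14137) + 27109) = -68865/((-1*(-54) - 14137) + 27109) = -68865/((54 - 14137) + 27109) = -68865/(-14083 + 27109) = -68865/13026 = -68865*1/13026 = -22955/4342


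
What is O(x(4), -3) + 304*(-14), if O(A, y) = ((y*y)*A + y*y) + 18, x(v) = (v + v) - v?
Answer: -4193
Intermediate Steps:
x(v) = v (x(v) = 2*v - v = v)
O(A, y) = 18 + y² + A*y² (O(A, y) = (y²*A + y²) + 18 = (A*y² + y²) + 18 = (y² + A*y²) + 18 = 18 + y² + A*y²)
O(x(4), -3) + 304*(-14) = (18 + (-3)² + 4*(-3)²) + 304*(-14) = (18 + 9 + 4*9) - 4256 = (18 + 9 + 36) - 4256 = 63 - 4256 = -4193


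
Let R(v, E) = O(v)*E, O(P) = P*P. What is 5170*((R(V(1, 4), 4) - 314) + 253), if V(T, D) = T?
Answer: -294690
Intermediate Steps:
O(P) = P²
R(v, E) = E*v² (R(v, E) = v²*E = E*v²)
5170*((R(V(1, 4), 4) - 314) + 253) = 5170*((4*1² - 314) + 253) = 5170*((4*1 - 314) + 253) = 5170*((4 - 314) + 253) = 5170*(-310 + 253) = 5170*(-57) = -294690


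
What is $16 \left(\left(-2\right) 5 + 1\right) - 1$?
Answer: $-145$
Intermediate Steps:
$16 \left(\left(-2\right) 5 + 1\right) - 1 = 16 \left(-10 + 1\right) - 1 = 16 \left(-9\right) - 1 = -144 - 1 = -145$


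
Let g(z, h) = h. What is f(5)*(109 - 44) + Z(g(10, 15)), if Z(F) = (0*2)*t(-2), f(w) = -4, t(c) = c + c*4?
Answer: -260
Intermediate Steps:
t(c) = 5*c (t(c) = c + 4*c = 5*c)
Z(F) = 0 (Z(F) = (0*2)*(5*(-2)) = 0*(-10) = 0)
f(5)*(109 - 44) + Z(g(10, 15)) = -4*(109 - 44) + 0 = -4*65 + 0 = -260 + 0 = -260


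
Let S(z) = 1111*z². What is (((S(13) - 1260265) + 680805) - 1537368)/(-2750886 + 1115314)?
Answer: 1929069/1635572 ≈ 1.1794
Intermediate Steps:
(((S(13) - 1260265) + 680805) - 1537368)/(-2750886 + 1115314) = (((1111*13² - 1260265) + 680805) - 1537368)/(-2750886 + 1115314) = (((1111*169 - 1260265) + 680805) - 1537368)/(-1635572) = (((187759 - 1260265) + 680805) - 1537368)*(-1/1635572) = ((-1072506 + 680805) - 1537368)*(-1/1635572) = (-391701 - 1537368)*(-1/1635572) = -1929069*(-1/1635572) = 1929069/1635572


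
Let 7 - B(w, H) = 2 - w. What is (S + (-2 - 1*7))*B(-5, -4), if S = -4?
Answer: 0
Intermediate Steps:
B(w, H) = 5 + w (B(w, H) = 7 - (2 - w) = 7 + (-2 + w) = 5 + w)
(S + (-2 - 1*7))*B(-5, -4) = (-4 + (-2 - 1*7))*(5 - 5) = (-4 + (-2 - 7))*0 = (-4 - 9)*0 = -13*0 = 0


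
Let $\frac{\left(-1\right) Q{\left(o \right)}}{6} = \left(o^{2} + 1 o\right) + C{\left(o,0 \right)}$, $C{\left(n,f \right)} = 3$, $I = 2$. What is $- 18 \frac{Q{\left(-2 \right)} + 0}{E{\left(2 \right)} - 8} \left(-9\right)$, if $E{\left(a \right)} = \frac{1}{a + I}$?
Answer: $\frac{19440}{31} \approx 627.1$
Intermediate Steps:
$E{\left(a \right)} = \frac{1}{2 + a}$ ($E{\left(a \right)} = \frac{1}{a + 2} = \frac{1}{2 + a}$)
$Q{\left(o \right)} = -18 - 6 o - 6 o^{2}$ ($Q{\left(o \right)} = - 6 \left(\left(o^{2} + 1 o\right) + 3\right) = - 6 \left(\left(o^{2} + o\right) + 3\right) = - 6 \left(\left(o + o^{2}\right) + 3\right) = - 6 \left(3 + o + o^{2}\right) = -18 - 6 o - 6 o^{2}$)
$- 18 \frac{Q{\left(-2 \right)} + 0}{E{\left(2 \right)} - 8} \left(-9\right) = - 18 \frac{\left(-18 - -12 - 6 \left(-2\right)^{2}\right) + 0}{\frac{1}{2 + 2} - 8} \left(-9\right) = - 18 \frac{\left(-18 + 12 - 24\right) + 0}{\frac{1}{4} - 8} \left(-9\right) = - 18 \frac{-30 + 0}{- \frac{31}{4}} \left(-9\right) = - 18 \left(\left(-30\right) \left(- \frac{4}{31}\right)\right) \left(-9\right) = \left(-18\right) \frac{120}{31} \left(-9\right) = \left(- \frac{2160}{31}\right) \left(-9\right) = \frac{19440}{31}$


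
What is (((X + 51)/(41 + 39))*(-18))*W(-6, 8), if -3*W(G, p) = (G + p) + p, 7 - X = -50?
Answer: 81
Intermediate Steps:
X = 57 (X = 7 - 1*(-50) = 7 + 50 = 57)
W(G, p) = -2*p/3 - G/3 (W(G, p) = -((G + p) + p)/3 = -(G + 2*p)/3 = -2*p/3 - G/3)
(((X + 51)/(41 + 39))*(-18))*W(-6, 8) = (((57 + 51)/(41 + 39))*(-18))*(-⅔*8 - ⅓*(-6)) = ((108/80)*(-18))*(-16/3 + 2) = ((108*(1/80))*(-18))*(-10/3) = ((27/20)*(-18))*(-10/3) = -243/10*(-10/3) = 81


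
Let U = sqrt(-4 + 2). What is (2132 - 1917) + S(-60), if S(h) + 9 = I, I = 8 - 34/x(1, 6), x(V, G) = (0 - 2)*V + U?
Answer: 676/3 + 17*I*sqrt(2)/3 ≈ 225.33 + 8.0139*I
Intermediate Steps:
U = I*sqrt(2) (U = sqrt(-2) = I*sqrt(2) ≈ 1.4142*I)
x(V, G) = -2*V + I*sqrt(2) (x(V, G) = (0 - 2)*V + I*sqrt(2) = -2*V + I*sqrt(2))
I = 8 - 34/(-2 + I*sqrt(2)) (I = 8 - 34/(-2*1 + I*sqrt(2)) = 8 - 34/(-2 + I*sqrt(2)) ≈ 19.333 + 8.0139*I)
S(h) = 31/3 + 17*I*sqrt(2)/3 (S(h) = -9 + (58/3 + 17*I*sqrt(2)/3) = 31/3 + 17*I*sqrt(2)/3)
(2132 - 1917) + S(-60) = (2132 - 1917) + (31/3 + 17*I*sqrt(2)/3) = 215 + (31/3 + 17*I*sqrt(2)/3) = 676/3 + 17*I*sqrt(2)/3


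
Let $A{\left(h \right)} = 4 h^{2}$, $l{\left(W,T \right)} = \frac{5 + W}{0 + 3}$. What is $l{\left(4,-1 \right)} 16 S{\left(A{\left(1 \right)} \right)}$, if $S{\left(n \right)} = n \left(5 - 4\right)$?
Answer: $192$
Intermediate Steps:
$l{\left(W,T \right)} = \frac{5}{3} + \frac{W}{3}$ ($l{\left(W,T \right)} = \frac{5 + W}{3} = \left(5 + W\right) \frac{1}{3} = \frac{5}{3} + \frac{W}{3}$)
$S{\left(n \right)} = n$ ($S{\left(n \right)} = n 1 = n$)
$l{\left(4,-1 \right)} 16 S{\left(A{\left(1 \right)} \right)} = \left(\frac{5}{3} + \frac{1}{3} \cdot 4\right) 16 \cdot 4 \cdot 1^{2} = \left(\frac{5}{3} + \frac{4}{3}\right) 16 \cdot 4 \cdot 1 = 3 \cdot 16 \cdot 4 = 48 \cdot 4 = 192$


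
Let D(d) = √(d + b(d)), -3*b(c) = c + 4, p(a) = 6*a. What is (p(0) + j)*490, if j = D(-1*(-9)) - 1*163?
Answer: -79870 + 490*√42/3 ≈ -78812.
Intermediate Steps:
b(c) = -4/3 - c/3 (b(c) = -(c + 4)/3 = -(4 + c)/3 = -4/3 - c/3)
D(d) = √(-4/3 + 2*d/3) (D(d) = √(d + (-4/3 - d/3)) = √(-4/3 + 2*d/3))
j = -163 + √42/3 (j = √(-12 + 6*(-1*(-9)))/3 - 1*163 = √(-12 + 6*9)/3 - 163 = √(-12 + 54)/3 - 163 = √42/3 - 163 = -163 + √42/3 ≈ -160.84)
(p(0) + j)*490 = (6*0 + (-163 + √42/3))*490 = (0 + (-163 + √42/3))*490 = (-163 + √42/3)*490 = -79870 + 490*√42/3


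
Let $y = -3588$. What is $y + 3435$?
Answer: $-153$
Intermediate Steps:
$y + 3435 = -3588 + 3435 = -153$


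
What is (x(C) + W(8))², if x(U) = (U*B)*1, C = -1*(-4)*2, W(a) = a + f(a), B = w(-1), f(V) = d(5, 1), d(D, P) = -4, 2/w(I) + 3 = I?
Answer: 0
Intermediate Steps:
w(I) = 2/(-3 + I)
f(V) = -4
B = -½ (B = 2/(-3 - 1) = 2/(-4) = 2*(-¼) = -½ ≈ -0.50000)
W(a) = -4 + a (W(a) = a - 4 = -4 + a)
C = 8 (C = 4*2 = 8)
x(U) = -U/2 (x(U) = (U*(-½))*1 = -U/2*1 = -U/2)
(x(C) + W(8))² = (-½*8 + (-4 + 8))² = (-4 + 4)² = 0² = 0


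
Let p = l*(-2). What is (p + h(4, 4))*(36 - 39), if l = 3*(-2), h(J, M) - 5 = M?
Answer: -63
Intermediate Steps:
h(J, M) = 5 + M
l = -6
p = 12 (p = -6*(-2) = 12)
(p + h(4, 4))*(36 - 39) = (12 + (5 + 4))*(36 - 39) = (12 + 9)*(-3) = 21*(-3) = -63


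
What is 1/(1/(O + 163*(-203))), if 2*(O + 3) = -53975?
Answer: -120159/2 ≈ -60080.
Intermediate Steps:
O = -53981/2 (O = -3 + (½)*(-53975) = -3 - 53975/2 = -53981/2 ≈ -26991.)
1/(1/(O + 163*(-203))) = 1/(1/(-53981/2 + 163*(-203))) = 1/(1/(-53981/2 - 33089)) = 1/(1/(-120159/2)) = 1/(-2/120159) = -120159/2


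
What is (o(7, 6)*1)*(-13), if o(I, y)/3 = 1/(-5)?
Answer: 39/5 ≈ 7.8000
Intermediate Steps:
o(I, y) = -⅗ (o(I, y) = 3/(-5) = 3*(-⅕) = -⅗)
(o(7, 6)*1)*(-13) = -⅗*1*(-13) = -⅗*(-13) = 39/5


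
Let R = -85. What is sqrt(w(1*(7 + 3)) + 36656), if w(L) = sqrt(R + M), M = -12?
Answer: sqrt(36656 + I*sqrt(97)) ≈ 191.46 + 0.026*I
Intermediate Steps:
w(L) = I*sqrt(97) (w(L) = sqrt(-85 - 12) = sqrt(-97) = I*sqrt(97))
sqrt(w(1*(7 + 3)) + 36656) = sqrt(I*sqrt(97) + 36656) = sqrt(36656 + I*sqrt(97))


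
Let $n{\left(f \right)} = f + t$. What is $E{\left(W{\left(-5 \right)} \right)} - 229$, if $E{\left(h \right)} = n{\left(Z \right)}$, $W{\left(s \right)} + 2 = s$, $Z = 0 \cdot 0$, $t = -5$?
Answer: $-234$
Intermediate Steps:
$Z = 0$
$W{\left(s \right)} = -2 + s$
$n{\left(f \right)} = -5 + f$ ($n{\left(f \right)} = f - 5 = -5 + f$)
$E{\left(h \right)} = -5$ ($E{\left(h \right)} = -5 + 0 = -5$)
$E{\left(W{\left(-5 \right)} \right)} - 229 = -5 - 229 = -234$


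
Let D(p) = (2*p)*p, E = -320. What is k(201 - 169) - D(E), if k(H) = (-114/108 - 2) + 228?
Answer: -3682351/18 ≈ -2.0458e+5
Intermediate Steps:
k(H) = 4049/18 (k(H) = (-114*1/108 - 2) + 228 = (-19/18 - 2) + 228 = -55/18 + 228 = 4049/18)
D(p) = 2*p²
k(201 - 169) - D(E) = 4049/18 - 2*(-320)² = 4049/18 - 2*102400 = 4049/18 - 1*204800 = 4049/18 - 204800 = -3682351/18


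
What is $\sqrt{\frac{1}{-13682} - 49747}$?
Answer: $\frac{3 i \sqrt{1034721704590}}{13682} \approx 223.04 i$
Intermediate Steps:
$\sqrt{\frac{1}{-13682} - 49747} = \sqrt{- \frac{1}{13682} - 49747} = \sqrt{- \frac{680638455}{13682}} = \frac{3 i \sqrt{1034721704590}}{13682}$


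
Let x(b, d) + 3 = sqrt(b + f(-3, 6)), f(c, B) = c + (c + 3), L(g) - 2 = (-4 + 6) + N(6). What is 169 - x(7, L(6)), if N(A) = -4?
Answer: 170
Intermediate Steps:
L(g) = 0 (L(g) = 2 + ((-4 + 6) - 4) = 2 + (2 - 4) = 2 - 2 = 0)
f(c, B) = 3 + 2*c (f(c, B) = c + (3 + c) = 3 + 2*c)
x(b, d) = -3 + sqrt(-3 + b) (x(b, d) = -3 + sqrt(b + (3 + 2*(-3))) = -3 + sqrt(b + (3 - 6)) = -3 + sqrt(b - 3) = -3 + sqrt(-3 + b))
169 - x(7, L(6)) = 169 - (-3 + sqrt(-3 + 7)) = 169 - (-3 + sqrt(4)) = 169 - (-3 + 2) = 169 - 1*(-1) = 169 + 1 = 170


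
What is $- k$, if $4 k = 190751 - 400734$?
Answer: $\frac{209983}{4} \approx 52496.0$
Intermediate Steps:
$k = - \frac{209983}{4}$ ($k = \frac{190751 - 400734}{4} = \frac{1}{4} \left(-209983\right) = - \frac{209983}{4} \approx -52496.0$)
$- k = \left(-1\right) \left(- \frac{209983}{4}\right) = \frac{209983}{4}$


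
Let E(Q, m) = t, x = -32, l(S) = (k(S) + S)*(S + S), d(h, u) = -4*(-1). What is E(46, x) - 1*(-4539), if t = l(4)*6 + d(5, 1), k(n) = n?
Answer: 4927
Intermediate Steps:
d(h, u) = 4
l(S) = 4*S² (l(S) = (S + S)*(S + S) = (2*S)*(2*S) = 4*S²)
t = 388 (t = (4*4²)*6 + 4 = (4*16)*6 + 4 = 64*6 + 4 = 384 + 4 = 388)
E(Q, m) = 388
E(46, x) - 1*(-4539) = 388 - 1*(-4539) = 388 + 4539 = 4927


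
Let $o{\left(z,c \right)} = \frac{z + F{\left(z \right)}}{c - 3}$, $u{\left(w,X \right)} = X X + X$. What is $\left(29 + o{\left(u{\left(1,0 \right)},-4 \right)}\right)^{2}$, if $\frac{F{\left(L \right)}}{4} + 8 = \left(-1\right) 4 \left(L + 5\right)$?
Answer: $2025$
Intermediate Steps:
$u{\left(w,X \right)} = X + X^{2}$ ($u{\left(w,X \right)} = X^{2} + X = X + X^{2}$)
$F{\left(L \right)} = -112 - 16 L$ ($F{\left(L \right)} = -32 + 4 \left(-1\right) 4 \left(L + 5\right) = -32 + 4 \left(- 4 \left(5 + L\right)\right) = -32 + 4 \left(-20 - 4 L\right) = -32 - \left(80 + 16 L\right) = -112 - 16 L$)
$o{\left(z,c \right)} = \frac{-112 - 15 z}{-3 + c}$ ($o{\left(z,c \right)} = \frac{z - \left(112 + 16 z\right)}{c - 3} = \frac{-112 - 15 z}{-3 + c}$)
$\left(29 + o{\left(u{\left(1,0 \right)},-4 \right)}\right)^{2} = \left(29 + \frac{-112 - 15 \cdot 0 \left(1 + 0\right)}{-3 - 4}\right)^{2} = \left(29 + \frac{-112 - 15 \cdot 0 \cdot 1}{-7}\right)^{2} = \left(29 - \frac{-112 - 0}{7}\right)^{2} = \left(29 - \frac{-112 + 0}{7}\right)^{2} = \left(29 - -16\right)^{2} = \left(29 + 16\right)^{2} = 45^{2} = 2025$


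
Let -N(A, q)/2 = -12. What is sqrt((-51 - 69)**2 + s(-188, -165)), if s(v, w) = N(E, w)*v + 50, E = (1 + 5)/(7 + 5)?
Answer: sqrt(9938) ≈ 99.689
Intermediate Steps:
E = 1/2 (E = 6/12 = 6*(1/12) = 1/2 ≈ 0.50000)
N(A, q) = 24 (N(A, q) = -2*(-12) = 24)
s(v, w) = 50 + 24*v (s(v, w) = 24*v + 50 = 50 + 24*v)
sqrt((-51 - 69)**2 + s(-188, -165)) = sqrt((-51 - 69)**2 + (50 + 24*(-188))) = sqrt((-120)**2 + (50 - 4512)) = sqrt(14400 - 4462) = sqrt(9938)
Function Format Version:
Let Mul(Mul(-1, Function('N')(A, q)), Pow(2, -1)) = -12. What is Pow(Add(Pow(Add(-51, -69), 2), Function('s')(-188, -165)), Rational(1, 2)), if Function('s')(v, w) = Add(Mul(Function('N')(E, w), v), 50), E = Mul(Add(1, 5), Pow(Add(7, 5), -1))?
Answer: Pow(9938, Rational(1, 2)) ≈ 99.689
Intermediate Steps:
E = Rational(1, 2) (E = Mul(6, Pow(12, -1)) = Mul(6, Rational(1, 12)) = Rational(1, 2) ≈ 0.50000)
Function('N')(A, q) = 24 (Function('N')(A, q) = Mul(-2, -12) = 24)
Function('s')(v, w) = Add(50, Mul(24, v)) (Function('s')(v, w) = Add(Mul(24, v), 50) = Add(50, Mul(24, v)))
Pow(Add(Pow(Add(-51, -69), 2), Function('s')(-188, -165)), Rational(1, 2)) = Pow(Add(Pow(Add(-51, -69), 2), Add(50, Mul(24, -188))), Rational(1, 2)) = Pow(Add(Pow(-120, 2), Add(50, -4512)), Rational(1, 2)) = Pow(Add(14400, -4462), Rational(1, 2)) = Pow(9938, Rational(1, 2))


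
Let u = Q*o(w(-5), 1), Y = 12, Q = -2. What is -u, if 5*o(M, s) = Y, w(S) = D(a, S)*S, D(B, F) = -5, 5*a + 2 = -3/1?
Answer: 24/5 ≈ 4.8000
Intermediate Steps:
a = -1 (a = -2/5 + (-3/1)/5 = -2/5 + (-3*1)/5 = -2/5 + (1/5)*(-3) = -2/5 - 3/5 = -1)
w(S) = -5*S
o(M, s) = 12/5 (o(M, s) = (1/5)*12 = 12/5)
u = -24/5 (u = -2*12/5 = -24/5 ≈ -4.8000)
-u = -1*(-24/5) = 24/5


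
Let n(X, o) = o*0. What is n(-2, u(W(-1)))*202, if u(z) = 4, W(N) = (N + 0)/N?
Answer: 0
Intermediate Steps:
W(N) = 1 (W(N) = N/N = 1)
n(X, o) = 0
n(-2, u(W(-1)))*202 = 0*202 = 0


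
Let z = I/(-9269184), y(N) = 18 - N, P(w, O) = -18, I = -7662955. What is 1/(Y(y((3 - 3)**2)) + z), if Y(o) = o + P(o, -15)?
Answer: 9269184/7662955 ≈ 1.2096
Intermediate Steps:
Y(o) = -18 + o (Y(o) = o - 18 = -18 + o)
z = 7662955/9269184 (z = -7662955/(-9269184) = -7662955*(-1/9269184) = 7662955/9269184 ≈ 0.82671)
1/(Y(y((3 - 3)**2)) + z) = 1/((-18 + (18 - (3 - 3)**2)) + 7662955/9269184) = 1/((-18 + (18 - 1*0**2)) + 7662955/9269184) = 1/((-18 + (18 - 1*0)) + 7662955/9269184) = 1/((-18 + (18 + 0)) + 7662955/9269184) = 1/((-18 + 18) + 7662955/9269184) = 1/(0 + 7662955/9269184) = 1/(7662955/9269184) = 9269184/7662955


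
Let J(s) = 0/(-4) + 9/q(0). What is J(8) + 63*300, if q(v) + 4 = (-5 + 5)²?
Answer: 75591/4 ≈ 18898.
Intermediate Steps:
q(v) = -4 (q(v) = -4 + (-5 + 5)² = -4 + 0² = -4 + 0 = -4)
J(s) = -9/4 (J(s) = 0/(-4) + 9/(-4) = 0*(-¼) + 9*(-¼) = 0 - 9/4 = -9/4)
J(8) + 63*300 = -9/4 + 63*300 = -9/4 + 18900 = 75591/4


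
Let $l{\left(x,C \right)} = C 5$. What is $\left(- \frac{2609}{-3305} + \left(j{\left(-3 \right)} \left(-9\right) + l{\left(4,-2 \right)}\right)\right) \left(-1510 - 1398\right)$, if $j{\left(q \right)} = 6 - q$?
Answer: $\frac{867008568}{3305} \approx 2.6233 \cdot 10^{5}$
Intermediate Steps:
$l{\left(x,C \right)} = 5 C$
$\left(- \frac{2609}{-3305} + \left(j{\left(-3 \right)} \left(-9\right) + l{\left(4,-2 \right)}\right)\right) \left(-1510 - 1398\right) = \left(- \frac{2609}{-3305} + \left(\left(6 - -3\right) \left(-9\right) + 5 \left(-2\right)\right)\right) \left(-1510 - 1398\right) = \left(\left(-2609\right) \left(- \frac{1}{3305}\right) + \left(\left(6 + 3\right) \left(-9\right) - 10\right)\right) \left(-1510 - 1398\right) = \left(\frac{2609}{3305} + \left(9 \left(-9\right) - 10\right)\right) \left(-2908\right) = \left(\frac{2609}{3305} - 91\right) \left(-2908\right) = \left(- \frac{298146}{3305}\right) \left(-2908\right) = \frac{867008568}{3305}$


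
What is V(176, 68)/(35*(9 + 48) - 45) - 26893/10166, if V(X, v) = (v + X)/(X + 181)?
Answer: -42350863/16011450 ≈ -2.6450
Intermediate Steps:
V(X, v) = (X + v)/(181 + X)
V(176, 68)/(35*(9 + 48) - 45) - 26893/10166 = ((176 + 68)/(181 + 176))/(35*(9 + 48) - 45) - 26893/10166 = (244/357)/(35*57 - 45) - 26893*1/10166 = ((1/357)*244)/(1995 - 45) - 26893/10166 = (244/357)/1950 - 26893/10166 = (244/357)*(1/1950) - 26893/10166 = 122/348075 - 26893/10166 = -42350863/16011450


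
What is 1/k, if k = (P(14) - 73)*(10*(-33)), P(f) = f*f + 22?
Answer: -1/47850 ≈ -2.0899e-5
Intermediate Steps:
P(f) = 22 + f² (P(f) = f² + 22 = 22 + f²)
k = -47850 (k = ((22 + 14²) - 73)*(10*(-33)) = ((22 + 196) - 73)*(-330) = (218 - 73)*(-330) = 145*(-330) = -47850)
1/k = 1/(-47850) = -1/47850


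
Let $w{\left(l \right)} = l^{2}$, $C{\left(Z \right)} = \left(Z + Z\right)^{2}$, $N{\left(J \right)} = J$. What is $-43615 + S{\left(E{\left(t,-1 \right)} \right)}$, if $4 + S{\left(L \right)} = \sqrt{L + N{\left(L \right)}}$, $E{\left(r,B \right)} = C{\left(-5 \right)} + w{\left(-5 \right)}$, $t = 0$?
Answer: $-43619 + 5 \sqrt{10} \approx -43603.0$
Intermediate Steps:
$C{\left(Z \right)} = 4 Z^{2}$ ($C{\left(Z \right)} = \left(2 Z\right)^{2} = 4 Z^{2}$)
$E{\left(r,B \right)} = 125$ ($E{\left(r,B \right)} = 4 \left(-5\right)^{2} + \left(-5\right)^{2} = 4 \cdot 25 + 25 = 100 + 25 = 125$)
$S{\left(L \right)} = -4 + \sqrt{2} \sqrt{L}$ ($S{\left(L \right)} = -4 + \sqrt{L + L} = -4 + \sqrt{2 L} = -4 + \sqrt{2} \sqrt{L}$)
$-43615 + S{\left(E{\left(t,-1 \right)} \right)} = -43615 - \left(4 - \sqrt{2} \sqrt{125}\right) = -43615 - \left(4 - \sqrt{2} \cdot 5 \sqrt{5}\right) = -43615 - \left(4 - 5 \sqrt{10}\right) = -43619 + 5 \sqrt{10}$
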